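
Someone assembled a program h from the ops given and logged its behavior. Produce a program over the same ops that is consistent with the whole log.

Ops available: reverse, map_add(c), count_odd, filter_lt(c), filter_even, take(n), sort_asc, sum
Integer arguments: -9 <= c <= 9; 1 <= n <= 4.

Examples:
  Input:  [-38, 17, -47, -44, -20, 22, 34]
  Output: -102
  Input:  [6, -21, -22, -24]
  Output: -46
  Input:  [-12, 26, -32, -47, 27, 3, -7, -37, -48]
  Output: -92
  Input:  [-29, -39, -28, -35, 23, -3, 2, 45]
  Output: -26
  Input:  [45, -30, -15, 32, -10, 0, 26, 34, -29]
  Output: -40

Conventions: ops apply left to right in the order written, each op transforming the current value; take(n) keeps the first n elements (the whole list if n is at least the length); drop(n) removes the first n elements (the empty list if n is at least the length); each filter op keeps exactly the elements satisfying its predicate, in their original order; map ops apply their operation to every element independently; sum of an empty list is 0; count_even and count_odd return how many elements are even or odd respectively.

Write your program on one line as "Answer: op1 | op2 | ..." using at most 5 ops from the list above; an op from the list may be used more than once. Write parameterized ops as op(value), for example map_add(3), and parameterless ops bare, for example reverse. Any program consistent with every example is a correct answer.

sort_asc | filter_even | filter_lt(5) | sum

Check, running the answer program on each example:
  [-38, 17, -47, -44, -20, 22, 34] -> [-47, -44, -38, -20, 17, 22, 34] -> [-44, -38, -20, 22, 34] -> [-44, -38, -20] -> -102
  [6, -21, -22, -24] -> [-24, -22, -21, 6] -> [-24, -22, 6] -> [-24, -22] -> -46
  [-12, 26, -32, -47, 27, 3, -7, -37, -48] -> [-48, -47, -37, -32, -12, -7, 3, 26, 27] -> [-48, -32, -12, 26] -> [-48, -32, -12] -> -92
  [-29, -39, -28, -35, 23, -3, 2, 45] -> [-39, -35, -29, -28, -3, 2, 23, 45] -> [-28, 2] -> [-28, 2] -> -26
  [45, -30, -15, 32, -10, 0, 26, 34, -29] -> [-30, -29, -15, -10, 0, 26, 32, 34, 45] -> [-30, -10, 0, 26, 32, 34] -> [-30, -10, 0] -> -40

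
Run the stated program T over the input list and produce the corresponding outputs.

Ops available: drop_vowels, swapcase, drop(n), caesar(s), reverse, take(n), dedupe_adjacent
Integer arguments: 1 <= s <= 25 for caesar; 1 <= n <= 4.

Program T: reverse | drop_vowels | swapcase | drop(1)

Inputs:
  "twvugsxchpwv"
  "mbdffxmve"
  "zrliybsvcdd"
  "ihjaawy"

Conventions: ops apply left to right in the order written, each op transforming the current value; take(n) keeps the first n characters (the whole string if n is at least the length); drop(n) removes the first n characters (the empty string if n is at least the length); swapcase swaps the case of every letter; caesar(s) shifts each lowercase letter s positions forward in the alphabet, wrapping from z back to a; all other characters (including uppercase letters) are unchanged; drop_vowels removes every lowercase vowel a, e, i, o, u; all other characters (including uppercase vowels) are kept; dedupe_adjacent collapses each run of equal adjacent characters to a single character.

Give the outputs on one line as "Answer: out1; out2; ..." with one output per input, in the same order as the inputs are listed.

Execution, op by op:
  "twvugsxchpwv" -> "vwphcxsguvwt" -> "vwphcxsgvwt" -> "VWPHCXSGVWT" -> "WPHCXSGVWT"
  "mbdffxmve" -> "evmxffdbm" -> "vmxffdbm" -> "VMXFFDBM" -> "MXFFDBM"
  "zrliybsvcdd" -> "ddcvsbyilrz" -> "ddcvsbylrz" -> "DDCVSBYLRZ" -> "DCVSBYLRZ"
  "ihjaawy" -> "ywaajhi" -> "ywjh" -> "YWJH" -> "WJH"

"WPHCXSGVWT"; "MXFFDBM"; "DCVSBYLRZ"; "WJH"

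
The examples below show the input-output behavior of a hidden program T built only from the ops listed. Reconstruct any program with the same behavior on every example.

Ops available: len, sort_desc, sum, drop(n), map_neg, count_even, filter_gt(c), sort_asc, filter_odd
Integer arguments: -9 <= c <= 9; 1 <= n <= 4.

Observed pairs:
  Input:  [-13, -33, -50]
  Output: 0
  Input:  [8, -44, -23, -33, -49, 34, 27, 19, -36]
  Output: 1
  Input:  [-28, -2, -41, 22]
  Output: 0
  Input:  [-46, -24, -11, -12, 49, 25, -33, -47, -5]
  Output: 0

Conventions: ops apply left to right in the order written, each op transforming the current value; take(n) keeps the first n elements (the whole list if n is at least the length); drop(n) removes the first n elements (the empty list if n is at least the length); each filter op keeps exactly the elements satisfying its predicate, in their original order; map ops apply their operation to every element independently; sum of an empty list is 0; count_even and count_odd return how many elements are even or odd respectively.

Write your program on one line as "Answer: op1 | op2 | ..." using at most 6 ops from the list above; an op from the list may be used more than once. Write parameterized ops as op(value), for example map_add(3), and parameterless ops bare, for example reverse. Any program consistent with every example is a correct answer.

drop(3) | map_neg | sort_asc | sort_desc | drop(4) | count_even

Check, running the answer program on each example:
  [-13, -33, -50] -> [] -> [] -> [] -> [] -> [] -> 0
  [8, -44, -23, -33, -49, 34, 27, 19, -36] -> [-33, -49, 34, 27, 19, -36] -> [33, 49, -34, -27, -19, 36] -> [-34, -27, -19, 33, 36, 49] -> [49, 36, 33, -19, -27, -34] -> [-27, -34] -> 1
  [-28, -2, -41, 22] -> [22] -> [-22] -> [-22] -> [-22] -> [] -> 0
  [-46, -24, -11, -12, 49, 25, -33, -47, -5] -> [-12, 49, 25, -33, -47, -5] -> [12, -49, -25, 33, 47, 5] -> [-49, -25, 5, 12, 33, 47] -> [47, 33, 12, 5, -25, -49] -> [-25, -49] -> 0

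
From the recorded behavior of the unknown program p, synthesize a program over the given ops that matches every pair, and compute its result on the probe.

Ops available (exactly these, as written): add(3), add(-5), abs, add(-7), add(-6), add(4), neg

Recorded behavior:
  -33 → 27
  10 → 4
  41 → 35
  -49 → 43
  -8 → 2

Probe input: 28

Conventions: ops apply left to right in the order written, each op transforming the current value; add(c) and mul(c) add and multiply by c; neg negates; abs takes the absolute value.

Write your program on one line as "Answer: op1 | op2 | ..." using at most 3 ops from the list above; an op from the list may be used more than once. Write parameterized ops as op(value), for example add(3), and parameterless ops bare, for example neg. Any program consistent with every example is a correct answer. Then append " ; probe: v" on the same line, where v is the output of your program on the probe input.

neg | abs | add(-6) ; probe: 22

Check, running the answer program on each example:
  -33 -> 33 -> 33 -> 27
  10 -> -10 -> 10 -> 4
  41 -> -41 -> 41 -> 35
  -49 -> 49 -> 49 -> 43
  -8 -> 8 -> 8 -> 2
  probe: 28 -> -28 -> 28 -> 22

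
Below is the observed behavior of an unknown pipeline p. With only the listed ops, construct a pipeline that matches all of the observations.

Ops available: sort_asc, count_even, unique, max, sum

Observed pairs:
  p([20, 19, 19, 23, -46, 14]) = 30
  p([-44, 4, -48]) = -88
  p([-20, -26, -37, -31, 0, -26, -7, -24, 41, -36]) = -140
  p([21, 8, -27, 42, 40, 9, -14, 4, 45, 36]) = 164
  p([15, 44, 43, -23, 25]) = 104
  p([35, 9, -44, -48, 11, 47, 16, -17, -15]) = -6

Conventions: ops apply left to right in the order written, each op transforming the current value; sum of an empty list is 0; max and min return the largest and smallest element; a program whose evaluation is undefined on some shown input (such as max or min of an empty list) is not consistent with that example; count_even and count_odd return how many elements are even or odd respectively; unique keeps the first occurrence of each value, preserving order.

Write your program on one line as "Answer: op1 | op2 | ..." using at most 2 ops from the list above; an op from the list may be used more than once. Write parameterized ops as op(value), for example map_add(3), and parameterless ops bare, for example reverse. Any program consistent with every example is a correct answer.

unique | sum

Check, running the answer program on each example:
  [20, 19, 19, 23, -46, 14] -> [20, 19, 23, -46, 14] -> 30
  [-44, 4, -48] -> [-44, 4, -48] -> -88
  [-20, -26, -37, -31, 0, -26, -7, -24, 41, -36] -> [-20, -26, -37, -31, 0, -7, -24, 41, -36] -> -140
  [21, 8, -27, 42, 40, 9, -14, 4, 45, 36] -> [21, 8, -27, 42, 40, 9, -14, 4, 45, 36] -> 164
  [15, 44, 43, -23, 25] -> [15, 44, 43, -23, 25] -> 104
  [35, 9, -44, -48, 11, 47, 16, -17, -15] -> [35, 9, -44, -48, 11, 47, 16, -17, -15] -> -6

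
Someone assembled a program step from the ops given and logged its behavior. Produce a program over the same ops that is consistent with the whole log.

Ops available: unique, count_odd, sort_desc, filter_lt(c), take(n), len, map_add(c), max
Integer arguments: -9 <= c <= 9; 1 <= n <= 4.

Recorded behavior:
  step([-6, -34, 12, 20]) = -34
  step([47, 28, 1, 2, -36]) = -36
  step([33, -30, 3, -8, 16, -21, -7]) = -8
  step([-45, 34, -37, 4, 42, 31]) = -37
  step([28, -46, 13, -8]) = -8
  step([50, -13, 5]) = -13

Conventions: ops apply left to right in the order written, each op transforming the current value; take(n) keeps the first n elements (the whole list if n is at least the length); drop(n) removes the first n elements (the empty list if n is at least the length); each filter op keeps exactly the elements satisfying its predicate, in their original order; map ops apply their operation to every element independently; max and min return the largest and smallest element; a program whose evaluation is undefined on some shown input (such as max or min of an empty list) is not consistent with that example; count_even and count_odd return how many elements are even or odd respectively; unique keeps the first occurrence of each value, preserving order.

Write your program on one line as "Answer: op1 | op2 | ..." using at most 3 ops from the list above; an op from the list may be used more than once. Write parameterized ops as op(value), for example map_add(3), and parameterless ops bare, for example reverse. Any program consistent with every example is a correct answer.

filter_lt(-7) | max

Check, running the answer program on each example:
  [-6, -34, 12, 20] -> [-34] -> -34
  [47, 28, 1, 2, -36] -> [-36] -> -36
  [33, -30, 3, -8, 16, -21, -7] -> [-30, -8, -21] -> -8
  [-45, 34, -37, 4, 42, 31] -> [-45, -37] -> -37
  [28, -46, 13, -8] -> [-46, -8] -> -8
  [50, -13, 5] -> [-13] -> -13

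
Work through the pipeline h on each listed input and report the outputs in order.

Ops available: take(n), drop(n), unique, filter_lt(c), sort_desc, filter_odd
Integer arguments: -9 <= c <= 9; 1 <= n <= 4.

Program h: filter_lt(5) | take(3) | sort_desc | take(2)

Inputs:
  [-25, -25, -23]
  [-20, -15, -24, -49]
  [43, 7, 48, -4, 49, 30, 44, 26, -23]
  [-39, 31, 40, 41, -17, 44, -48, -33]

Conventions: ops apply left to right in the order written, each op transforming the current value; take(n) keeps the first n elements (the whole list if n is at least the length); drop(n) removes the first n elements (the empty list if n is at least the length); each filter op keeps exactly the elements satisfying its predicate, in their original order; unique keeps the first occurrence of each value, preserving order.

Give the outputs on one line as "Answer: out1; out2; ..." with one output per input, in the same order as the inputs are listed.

[-23, -25]; [-15, -20]; [-4, -23]; [-17, -39]

Execution, op by op:
  [-25, -25, -23] -> [-25, -25, -23] -> [-25, -25, -23] -> [-23, -25, -25] -> [-23, -25]
  [-20, -15, -24, -49] -> [-20, -15, -24, -49] -> [-20, -15, -24] -> [-15, -20, -24] -> [-15, -20]
  [43, 7, 48, -4, 49, 30, 44, 26, -23] -> [-4, -23] -> [-4, -23] -> [-4, -23] -> [-4, -23]
  [-39, 31, 40, 41, -17, 44, -48, -33] -> [-39, -17, -48, -33] -> [-39, -17, -48] -> [-17, -39, -48] -> [-17, -39]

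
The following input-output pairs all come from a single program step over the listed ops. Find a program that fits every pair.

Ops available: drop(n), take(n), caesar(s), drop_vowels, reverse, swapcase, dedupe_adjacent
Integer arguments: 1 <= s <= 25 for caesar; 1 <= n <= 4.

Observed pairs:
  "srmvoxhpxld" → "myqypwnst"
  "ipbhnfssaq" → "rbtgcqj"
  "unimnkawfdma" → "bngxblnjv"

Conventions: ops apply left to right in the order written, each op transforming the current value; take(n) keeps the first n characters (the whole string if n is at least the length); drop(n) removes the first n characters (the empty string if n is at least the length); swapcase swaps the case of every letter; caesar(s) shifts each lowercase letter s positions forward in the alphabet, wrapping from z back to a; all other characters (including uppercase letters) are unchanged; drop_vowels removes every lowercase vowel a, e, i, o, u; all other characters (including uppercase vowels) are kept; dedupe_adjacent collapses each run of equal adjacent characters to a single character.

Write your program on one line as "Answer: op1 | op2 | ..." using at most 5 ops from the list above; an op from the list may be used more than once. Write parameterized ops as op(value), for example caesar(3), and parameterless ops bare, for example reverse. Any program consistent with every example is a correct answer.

reverse | dedupe_adjacent | caesar(1) | drop_vowels

Check, running the answer program on each example:
  "srmvoxhpxld" -> "dlxphxovmrs" -> "dlxphxovmrs" -> "emyqiypwnst" -> "myqypwnst"
  "ipbhnfssaq" -> "qassfnhbpi" -> "qasfnhbpi" -> "rbtgoicqj" -> "rbtgcqj"
  "unimnkawfdma" -> "amdfwaknminu" -> "amdfwaknminu" -> "bnegxblonjov" -> "bngxblnjv"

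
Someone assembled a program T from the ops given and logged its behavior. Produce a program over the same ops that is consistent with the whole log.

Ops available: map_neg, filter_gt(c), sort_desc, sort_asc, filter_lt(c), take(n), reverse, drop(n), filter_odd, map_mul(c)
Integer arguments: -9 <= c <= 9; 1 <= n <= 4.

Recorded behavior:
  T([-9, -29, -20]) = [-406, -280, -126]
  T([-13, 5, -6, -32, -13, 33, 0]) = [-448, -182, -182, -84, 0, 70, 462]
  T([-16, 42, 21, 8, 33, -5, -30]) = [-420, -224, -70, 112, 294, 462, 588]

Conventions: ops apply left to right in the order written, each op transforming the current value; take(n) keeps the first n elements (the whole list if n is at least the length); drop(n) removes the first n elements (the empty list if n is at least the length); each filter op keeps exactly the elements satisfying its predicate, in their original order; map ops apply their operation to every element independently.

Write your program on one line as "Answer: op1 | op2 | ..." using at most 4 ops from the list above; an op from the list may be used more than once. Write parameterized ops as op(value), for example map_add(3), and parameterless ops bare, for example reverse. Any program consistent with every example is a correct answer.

sort_asc | map_mul(7) | map_mul(2)

Check, running the answer program on each example:
  [-9, -29, -20] -> [-29, -20, -9] -> [-203, -140, -63] -> [-406, -280, -126]
  [-13, 5, -6, -32, -13, 33, 0] -> [-32, -13, -13, -6, 0, 5, 33] -> [-224, -91, -91, -42, 0, 35, 231] -> [-448, -182, -182, -84, 0, 70, 462]
  [-16, 42, 21, 8, 33, -5, -30] -> [-30, -16, -5, 8, 21, 33, 42] -> [-210, -112, -35, 56, 147, 231, 294] -> [-420, -224, -70, 112, 294, 462, 588]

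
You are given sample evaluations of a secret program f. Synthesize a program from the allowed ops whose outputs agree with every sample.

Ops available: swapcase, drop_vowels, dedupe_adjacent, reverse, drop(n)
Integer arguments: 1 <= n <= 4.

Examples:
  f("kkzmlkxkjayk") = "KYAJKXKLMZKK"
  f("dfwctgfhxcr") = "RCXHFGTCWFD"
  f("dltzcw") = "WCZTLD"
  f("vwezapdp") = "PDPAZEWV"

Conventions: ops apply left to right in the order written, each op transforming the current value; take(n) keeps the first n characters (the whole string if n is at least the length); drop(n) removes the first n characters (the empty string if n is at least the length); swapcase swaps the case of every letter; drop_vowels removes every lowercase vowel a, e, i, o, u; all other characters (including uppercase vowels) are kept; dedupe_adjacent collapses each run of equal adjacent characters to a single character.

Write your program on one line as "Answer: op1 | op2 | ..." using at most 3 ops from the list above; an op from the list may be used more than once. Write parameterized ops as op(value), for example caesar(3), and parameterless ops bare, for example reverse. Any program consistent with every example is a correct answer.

swapcase | reverse

Check, running the answer program on each example:
  "kkzmlkxkjayk" -> "KKZMLKXKJAYK" -> "KYAJKXKLMZKK"
  "dfwctgfhxcr" -> "DFWCTGFHXCR" -> "RCXHFGTCWFD"
  "dltzcw" -> "DLTZCW" -> "WCZTLD"
  "vwezapdp" -> "VWEZAPDP" -> "PDPAZEWV"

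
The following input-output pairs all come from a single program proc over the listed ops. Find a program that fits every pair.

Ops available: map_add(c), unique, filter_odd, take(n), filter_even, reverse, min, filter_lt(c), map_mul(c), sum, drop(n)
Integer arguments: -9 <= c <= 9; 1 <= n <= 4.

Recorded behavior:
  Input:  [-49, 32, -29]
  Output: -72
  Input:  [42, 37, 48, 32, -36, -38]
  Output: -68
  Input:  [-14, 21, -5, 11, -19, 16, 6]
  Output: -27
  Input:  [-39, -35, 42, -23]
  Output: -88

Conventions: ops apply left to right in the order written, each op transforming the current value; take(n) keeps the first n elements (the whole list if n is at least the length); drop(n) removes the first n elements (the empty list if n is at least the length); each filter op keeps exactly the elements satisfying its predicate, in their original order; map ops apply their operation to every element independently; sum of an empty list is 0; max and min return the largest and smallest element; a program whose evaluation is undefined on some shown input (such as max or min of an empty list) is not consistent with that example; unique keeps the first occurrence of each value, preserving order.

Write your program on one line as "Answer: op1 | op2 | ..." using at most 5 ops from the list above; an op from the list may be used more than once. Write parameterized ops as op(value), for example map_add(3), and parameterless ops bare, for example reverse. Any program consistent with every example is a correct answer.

map_add(6) | map_add(4) | filter_lt(0) | map_add(-7) | sum

Check, running the answer program on each example:
  [-49, 32, -29] -> [-43, 38, -23] -> [-39, 42, -19] -> [-39, -19] -> [-46, -26] -> -72
  [42, 37, 48, 32, -36, -38] -> [48, 43, 54, 38, -30, -32] -> [52, 47, 58, 42, -26, -28] -> [-26, -28] -> [-33, -35] -> -68
  [-14, 21, -5, 11, -19, 16, 6] -> [-8, 27, 1, 17, -13, 22, 12] -> [-4, 31, 5, 21, -9, 26, 16] -> [-4, -9] -> [-11, -16] -> -27
  [-39, -35, 42, -23] -> [-33, -29, 48, -17] -> [-29, -25, 52, -13] -> [-29, -25, -13] -> [-36, -32, -20] -> -88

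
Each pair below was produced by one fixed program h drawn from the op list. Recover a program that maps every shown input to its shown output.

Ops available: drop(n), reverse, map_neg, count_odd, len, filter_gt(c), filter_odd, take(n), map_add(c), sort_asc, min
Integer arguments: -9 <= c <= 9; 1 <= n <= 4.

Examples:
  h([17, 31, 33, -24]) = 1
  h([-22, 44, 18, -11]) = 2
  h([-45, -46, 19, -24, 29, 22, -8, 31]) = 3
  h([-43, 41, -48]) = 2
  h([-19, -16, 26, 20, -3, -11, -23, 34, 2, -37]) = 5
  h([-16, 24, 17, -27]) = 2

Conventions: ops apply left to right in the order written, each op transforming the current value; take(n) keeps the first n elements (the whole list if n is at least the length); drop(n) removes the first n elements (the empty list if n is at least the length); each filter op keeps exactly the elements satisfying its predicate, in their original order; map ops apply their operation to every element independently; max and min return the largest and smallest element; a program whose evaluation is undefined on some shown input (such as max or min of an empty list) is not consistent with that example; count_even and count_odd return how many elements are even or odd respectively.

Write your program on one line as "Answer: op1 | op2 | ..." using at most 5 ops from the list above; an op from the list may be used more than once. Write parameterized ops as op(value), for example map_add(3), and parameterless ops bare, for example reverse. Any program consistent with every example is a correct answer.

map_add(3) | reverse | map_neg | filter_gt(5) | len

Check, running the answer program on each example:
  [17, 31, 33, -24] -> [20, 34, 36, -21] -> [-21, 36, 34, 20] -> [21, -36, -34, -20] -> [21] -> 1
  [-22, 44, 18, -11] -> [-19, 47, 21, -8] -> [-8, 21, 47, -19] -> [8, -21, -47, 19] -> [8, 19] -> 2
  [-45, -46, 19, -24, 29, 22, -8, 31] -> [-42, -43, 22, -21, 32, 25, -5, 34] -> [34, -5, 25, 32, -21, 22, -43, -42] -> [-34, 5, -25, -32, 21, -22, 43, 42] -> [21, 43, 42] -> 3
  [-43, 41, -48] -> [-40, 44, -45] -> [-45, 44, -40] -> [45, -44, 40] -> [45, 40] -> 2
  [-19, -16, 26, 20, -3, -11, -23, 34, 2, -37] -> [-16, -13, 29, 23, 0, -8, -20, 37, 5, -34] -> [-34, 5, 37, -20, -8, 0, 23, 29, -13, -16] -> [34, -5, -37, 20, 8, 0, -23, -29, 13, 16] -> [34, 20, 8, 13, 16] -> 5
  [-16, 24, 17, -27] -> [-13, 27, 20, -24] -> [-24, 20, 27, -13] -> [24, -20, -27, 13] -> [24, 13] -> 2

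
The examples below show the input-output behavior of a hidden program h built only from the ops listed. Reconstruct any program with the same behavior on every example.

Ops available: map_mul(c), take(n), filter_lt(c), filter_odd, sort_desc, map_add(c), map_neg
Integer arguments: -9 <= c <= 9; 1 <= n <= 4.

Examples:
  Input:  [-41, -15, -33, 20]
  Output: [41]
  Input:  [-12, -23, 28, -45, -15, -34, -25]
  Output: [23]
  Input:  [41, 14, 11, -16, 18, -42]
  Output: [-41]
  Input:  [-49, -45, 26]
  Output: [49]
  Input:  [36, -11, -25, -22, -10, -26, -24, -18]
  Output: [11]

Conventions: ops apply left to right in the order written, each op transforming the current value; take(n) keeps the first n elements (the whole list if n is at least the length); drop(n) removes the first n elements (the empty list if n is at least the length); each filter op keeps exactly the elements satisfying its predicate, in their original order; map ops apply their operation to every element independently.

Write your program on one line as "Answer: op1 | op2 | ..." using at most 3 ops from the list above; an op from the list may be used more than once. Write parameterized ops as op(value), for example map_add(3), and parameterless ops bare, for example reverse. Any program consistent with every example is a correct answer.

map_neg | filter_odd | take(1)

Check, running the answer program on each example:
  [-41, -15, -33, 20] -> [41, 15, 33, -20] -> [41, 15, 33] -> [41]
  [-12, -23, 28, -45, -15, -34, -25] -> [12, 23, -28, 45, 15, 34, 25] -> [23, 45, 15, 25] -> [23]
  [41, 14, 11, -16, 18, -42] -> [-41, -14, -11, 16, -18, 42] -> [-41, -11] -> [-41]
  [-49, -45, 26] -> [49, 45, -26] -> [49, 45] -> [49]
  [36, -11, -25, -22, -10, -26, -24, -18] -> [-36, 11, 25, 22, 10, 26, 24, 18] -> [11, 25] -> [11]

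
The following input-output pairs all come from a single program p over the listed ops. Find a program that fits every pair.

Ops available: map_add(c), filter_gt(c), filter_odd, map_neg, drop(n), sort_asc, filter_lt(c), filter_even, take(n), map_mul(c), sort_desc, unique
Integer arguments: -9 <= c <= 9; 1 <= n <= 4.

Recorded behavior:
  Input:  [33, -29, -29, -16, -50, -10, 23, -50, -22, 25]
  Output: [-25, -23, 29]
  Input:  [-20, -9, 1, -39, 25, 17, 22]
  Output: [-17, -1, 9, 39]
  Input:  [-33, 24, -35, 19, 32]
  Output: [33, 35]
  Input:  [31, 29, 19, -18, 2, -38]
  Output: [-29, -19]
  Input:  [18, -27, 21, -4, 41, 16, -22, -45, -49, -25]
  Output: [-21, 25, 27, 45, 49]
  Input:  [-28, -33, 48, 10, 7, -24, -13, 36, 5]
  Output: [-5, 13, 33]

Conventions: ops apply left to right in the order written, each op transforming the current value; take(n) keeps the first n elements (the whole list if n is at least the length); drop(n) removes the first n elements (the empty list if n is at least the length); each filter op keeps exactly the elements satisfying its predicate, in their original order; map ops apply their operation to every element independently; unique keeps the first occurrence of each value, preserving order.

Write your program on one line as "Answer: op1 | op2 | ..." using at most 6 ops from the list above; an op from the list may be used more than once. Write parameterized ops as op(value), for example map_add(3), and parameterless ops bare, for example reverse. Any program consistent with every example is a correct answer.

filter_odd | sort_desc | drop(1) | unique | map_neg

Check, running the answer program on each example:
  [33, -29, -29, -16, -50, -10, 23, -50, -22, 25] -> [33, -29, -29, 23, 25] -> [33, 25, 23, -29, -29] -> [25, 23, -29, -29] -> [25, 23, -29] -> [-25, -23, 29]
  [-20, -9, 1, -39, 25, 17, 22] -> [-9, 1, -39, 25, 17] -> [25, 17, 1, -9, -39] -> [17, 1, -9, -39] -> [17, 1, -9, -39] -> [-17, -1, 9, 39]
  [-33, 24, -35, 19, 32] -> [-33, -35, 19] -> [19, -33, -35] -> [-33, -35] -> [-33, -35] -> [33, 35]
  [31, 29, 19, -18, 2, -38] -> [31, 29, 19] -> [31, 29, 19] -> [29, 19] -> [29, 19] -> [-29, -19]
  [18, -27, 21, -4, 41, 16, -22, -45, -49, -25] -> [-27, 21, 41, -45, -49, -25] -> [41, 21, -25, -27, -45, -49] -> [21, -25, -27, -45, -49] -> [21, -25, -27, -45, -49] -> [-21, 25, 27, 45, 49]
  [-28, -33, 48, 10, 7, -24, -13, 36, 5] -> [-33, 7, -13, 5] -> [7, 5, -13, -33] -> [5, -13, -33] -> [5, -13, -33] -> [-5, 13, 33]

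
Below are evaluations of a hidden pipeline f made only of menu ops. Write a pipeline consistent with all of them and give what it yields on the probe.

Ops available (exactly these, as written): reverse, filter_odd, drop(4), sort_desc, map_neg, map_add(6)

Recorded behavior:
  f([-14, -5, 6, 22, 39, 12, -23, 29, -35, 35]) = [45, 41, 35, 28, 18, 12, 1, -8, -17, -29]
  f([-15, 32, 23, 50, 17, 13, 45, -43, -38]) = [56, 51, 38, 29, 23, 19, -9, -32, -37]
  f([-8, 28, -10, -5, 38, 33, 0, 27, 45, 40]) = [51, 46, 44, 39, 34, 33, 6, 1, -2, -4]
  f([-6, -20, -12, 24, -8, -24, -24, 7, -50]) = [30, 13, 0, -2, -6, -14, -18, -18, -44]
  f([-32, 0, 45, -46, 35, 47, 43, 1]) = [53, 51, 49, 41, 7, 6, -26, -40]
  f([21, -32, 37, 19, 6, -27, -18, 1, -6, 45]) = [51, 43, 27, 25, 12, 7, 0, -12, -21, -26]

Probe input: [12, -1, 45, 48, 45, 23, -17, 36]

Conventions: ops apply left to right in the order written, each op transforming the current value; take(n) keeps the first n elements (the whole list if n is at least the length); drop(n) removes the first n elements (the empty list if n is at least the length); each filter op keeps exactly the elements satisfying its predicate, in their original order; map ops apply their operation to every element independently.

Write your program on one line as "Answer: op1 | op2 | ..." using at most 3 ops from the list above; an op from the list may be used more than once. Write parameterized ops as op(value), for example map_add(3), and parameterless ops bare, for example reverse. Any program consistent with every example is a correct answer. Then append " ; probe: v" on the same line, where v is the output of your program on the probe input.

map_add(6) | sort_desc ; probe: [54, 51, 51, 42, 29, 18, 5, -11]

Check, running the answer program on each example:
  [-14, -5, 6, 22, 39, 12, -23, 29, -35, 35] -> [-8, 1, 12, 28, 45, 18, -17, 35, -29, 41] -> [45, 41, 35, 28, 18, 12, 1, -8, -17, -29]
  [-15, 32, 23, 50, 17, 13, 45, -43, -38] -> [-9, 38, 29, 56, 23, 19, 51, -37, -32] -> [56, 51, 38, 29, 23, 19, -9, -32, -37]
  [-8, 28, -10, -5, 38, 33, 0, 27, 45, 40] -> [-2, 34, -4, 1, 44, 39, 6, 33, 51, 46] -> [51, 46, 44, 39, 34, 33, 6, 1, -2, -4]
  [-6, -20, -12, 24, -8, -24, -24, 7, -50] -> [0, -14, -6, 30, -2, -18, -18, 13, -44] -> [30, 13, 0, -2, -6, -14, -18, -18, -44]
  [-32, 0, 45, -46, 35, 47, 43, 1] -> [-26, 6, 51, -40, 41, 53, 49, 7] -> [53, 51, 49, 41, 7, 6, -26, -40]
  [21, -32, 37, 19, 6, -27, -18, 1, -6, 45] -> [27, -26, 43, 25, 12, -21, -12, 7, 0, 51] -> [51, 43, 27, 25, 12, 7, 0, -12, -21, -26]
  probe: [12, -1, 45, 48, 45, 23, -17, 36] -> [18, 5, 51, 54, 51, 29, -11, 42] -> [54, 51, 51, 42, 29, 18, 5, -11]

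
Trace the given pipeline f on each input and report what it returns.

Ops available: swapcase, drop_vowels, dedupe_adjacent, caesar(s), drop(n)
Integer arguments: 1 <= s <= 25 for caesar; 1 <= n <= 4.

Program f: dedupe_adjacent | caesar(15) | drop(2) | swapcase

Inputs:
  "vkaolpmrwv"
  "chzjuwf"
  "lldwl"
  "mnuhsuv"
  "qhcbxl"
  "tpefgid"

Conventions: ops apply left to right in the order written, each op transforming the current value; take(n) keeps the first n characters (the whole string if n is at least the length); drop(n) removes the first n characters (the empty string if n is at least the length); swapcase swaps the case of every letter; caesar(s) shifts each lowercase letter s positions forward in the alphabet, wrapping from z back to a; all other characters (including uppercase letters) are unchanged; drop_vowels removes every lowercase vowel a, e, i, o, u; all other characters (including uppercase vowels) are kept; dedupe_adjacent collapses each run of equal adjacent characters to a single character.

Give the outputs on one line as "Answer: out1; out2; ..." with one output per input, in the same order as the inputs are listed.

Execution, op by op:
  "vkaolpmrwv" -> "vkaolpmrwv" -> "kzpdaebglk" -> "pdaebglk" -> "PDAEBGLK"
  "chzjuwf" -> "chzjuwf" -> "rwoyjlu" -> "oyjlu" -> "OYJLU"
  "lldwl" -> "ldwl" -> "asla" -> "la" -> "LA"
  "mnuhsuv" -> "mnuhsuv" -> "bcjwhjk" -> "jwhjk" -> "JWHJK"
  "qhcbxl" -> "qhcbxl" -> "fwrqma" -> "rqma" -> "RQMA"
  "tpefgid" -> "tpefgid" -> "ietuvxs" -> "tuvxs" -> "TUVXS"

"PDAEBGLK"; "OYJLU"; "LA"; "JWHJK"; "RQMA"; "TUVXS"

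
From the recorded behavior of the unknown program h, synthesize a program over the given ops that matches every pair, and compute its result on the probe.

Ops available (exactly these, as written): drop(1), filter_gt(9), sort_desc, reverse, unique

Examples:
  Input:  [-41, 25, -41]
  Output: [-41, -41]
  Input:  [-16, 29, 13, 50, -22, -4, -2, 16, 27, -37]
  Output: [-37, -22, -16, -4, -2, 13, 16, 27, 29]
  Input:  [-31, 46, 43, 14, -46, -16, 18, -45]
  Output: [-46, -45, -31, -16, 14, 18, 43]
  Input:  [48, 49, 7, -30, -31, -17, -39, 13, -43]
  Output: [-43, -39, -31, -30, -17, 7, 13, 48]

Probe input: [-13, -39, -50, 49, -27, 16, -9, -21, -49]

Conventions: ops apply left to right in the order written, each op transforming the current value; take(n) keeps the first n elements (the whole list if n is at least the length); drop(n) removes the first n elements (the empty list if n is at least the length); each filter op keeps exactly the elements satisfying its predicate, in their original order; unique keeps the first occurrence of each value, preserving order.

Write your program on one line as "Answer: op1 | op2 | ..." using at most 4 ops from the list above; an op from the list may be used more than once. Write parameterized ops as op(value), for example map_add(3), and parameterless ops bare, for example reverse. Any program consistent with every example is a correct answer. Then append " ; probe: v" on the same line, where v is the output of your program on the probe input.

sort_desc | drop(1) | reverse ; probe: [-50, -49, -39, -27, -21, -13, -9, 16]

Check, running the answer program on each example:
  [-41, 25, -41] -> [25, -41, -41] -> [-41, -41] -> [-41, -41]
  [-16, 29, 13, 50, -22, -4, -2, 16, 27, -37] -> [50, 29, 27, 16, 13, -2, -4, -16, -22, -37] -> [29, 27, 16, 13, -2, -4, -16, -22, -37] -> [-37, -22, -16, -4, -2, 13, 16, 27, 29]
  [-31, 46, 43, 14, -46, -16, 18, -45] -> [46, 43, 18, 14, -16, -31, -45, -46] -> [43, 18, 14, -16, -31, -45, -46] -> [-46, -45, -31, -16, 14, 18, 43]
  [48, 49, 7, -30, -31, -17, -39, 13, -43] -> [49, 48, 13, 7, -17, -30, -31, -39, -43] -> [48, 13, 7, -17, -30, -31, -39, -43] -> [-43, -39, -31, -30, -17, 7, 13, 48]
  probe: [-13, -39, -50, 49, -27, 16, -9, -21, -49] -> [49, 16, -9, -13, -21, -27, -39, -49, -50] -> [16, -9, -13, -21, -27, -39, -49, -50] -> [-50, -49, -39, -27, -21, -13, -9, 16]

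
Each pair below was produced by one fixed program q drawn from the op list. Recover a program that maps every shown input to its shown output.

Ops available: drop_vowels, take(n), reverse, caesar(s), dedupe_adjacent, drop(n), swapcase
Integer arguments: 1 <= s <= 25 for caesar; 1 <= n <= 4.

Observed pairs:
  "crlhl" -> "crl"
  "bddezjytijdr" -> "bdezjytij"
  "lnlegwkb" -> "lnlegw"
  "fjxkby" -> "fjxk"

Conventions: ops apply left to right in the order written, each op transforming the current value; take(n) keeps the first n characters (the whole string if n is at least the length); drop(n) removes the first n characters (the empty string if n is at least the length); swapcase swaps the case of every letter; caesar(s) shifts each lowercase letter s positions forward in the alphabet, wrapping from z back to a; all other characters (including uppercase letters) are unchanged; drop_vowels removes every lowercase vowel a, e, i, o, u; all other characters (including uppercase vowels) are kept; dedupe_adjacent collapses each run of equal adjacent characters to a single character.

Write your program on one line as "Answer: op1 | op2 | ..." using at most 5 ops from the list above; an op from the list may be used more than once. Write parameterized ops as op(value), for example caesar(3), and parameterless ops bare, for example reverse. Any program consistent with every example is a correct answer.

reverse | drop(2) | dedupe_adjacent | reverse

Check, running the answer program on each example:
  "crlhl" -> "lhlrc" -> "lrc" -> "lrc" -> "crl"
  "bddezjytijdr" -> "rdjityjzeddb" -> "jityjzeddb" -> "jityjzedb" -> "bdezjytij"
  "lnlegwkb" -> "bkwgelnl" -> "wgelnl" -> "wgelnl" -> "lnlegw"
  "fjxkby" -> "ybkxjf" -> "kxjf" -> "kxjf" -> "fjxk"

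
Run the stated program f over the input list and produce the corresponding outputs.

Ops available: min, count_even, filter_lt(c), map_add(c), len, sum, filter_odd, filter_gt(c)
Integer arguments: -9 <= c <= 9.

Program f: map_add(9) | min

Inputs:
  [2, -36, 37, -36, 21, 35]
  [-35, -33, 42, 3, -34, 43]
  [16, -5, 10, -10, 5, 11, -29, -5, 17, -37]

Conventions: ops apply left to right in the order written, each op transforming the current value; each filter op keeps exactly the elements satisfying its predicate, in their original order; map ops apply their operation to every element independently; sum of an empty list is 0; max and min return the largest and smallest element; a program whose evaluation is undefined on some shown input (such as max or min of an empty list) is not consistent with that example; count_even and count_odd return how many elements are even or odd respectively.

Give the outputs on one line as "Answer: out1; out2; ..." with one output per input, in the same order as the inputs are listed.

-27; -26; -28

Execution, op by op:
  [2, -36, 37, -36, 21, 35] -> [11, -27, 46, -27, 30, 44] -> -27
  [-35, -33, 42, 3, -34, 43] -> [-26, -24, 51, 12, -25, 52] -> -26
  [16, -5, 10, -10, 5, 11, -29, -5, 17, -37] -> [25, 4, 19, -1, 14, 20, -20, 4, 26, -28] -> -28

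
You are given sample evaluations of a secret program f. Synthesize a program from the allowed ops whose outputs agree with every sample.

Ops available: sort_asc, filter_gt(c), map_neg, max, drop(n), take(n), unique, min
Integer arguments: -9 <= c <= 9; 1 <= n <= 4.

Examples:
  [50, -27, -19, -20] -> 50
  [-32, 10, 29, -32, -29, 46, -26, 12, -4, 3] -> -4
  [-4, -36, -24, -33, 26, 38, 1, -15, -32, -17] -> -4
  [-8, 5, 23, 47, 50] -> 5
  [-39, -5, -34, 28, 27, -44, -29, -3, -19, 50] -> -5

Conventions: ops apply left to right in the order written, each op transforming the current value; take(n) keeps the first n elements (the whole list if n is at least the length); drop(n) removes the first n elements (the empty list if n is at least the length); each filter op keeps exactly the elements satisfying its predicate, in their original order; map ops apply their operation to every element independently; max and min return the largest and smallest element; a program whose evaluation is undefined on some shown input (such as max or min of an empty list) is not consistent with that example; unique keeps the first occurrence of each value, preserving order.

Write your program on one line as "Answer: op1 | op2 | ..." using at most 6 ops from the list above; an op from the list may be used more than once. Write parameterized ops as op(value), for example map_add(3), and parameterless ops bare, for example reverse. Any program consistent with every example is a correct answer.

unique | filter_gt(-9) | filter_gt(-6) | sort_asc | min

Check, running the answer program on each example:
  [50, -27, -19, -20] -> [50, -27, -19, -20] -> [50] -> [50] -> [50] -> 50
  [-32, 10, 29, -32, -29, 46, -26, 12, -4, 3] -> [-32, 10, 29, -29, 46, -26, 12, -4, 3] -> [10, 29, 46, 12, -4, 3] -> [10, 29, 46, 12, -4, 3] -> [-4, 3, 10, 12, 29, 46] -> -4
  [-4, -36, -24, -33, 26, 38, 1, -15, -32, -17] -> [-4, -36, -24, -33, 26, 38, 1, -15, -32, -17] -> [-4, 26, 38, 1] -> [-4, 26, 38, 1] -> [-4, 1, 26, 38] -> -4
  [-8, 5, 23, 47, 50] -> [-8, 5, 23, 47, 50] -> [-8, 5, 23, 47, 50] -> [5, 23, 47, 50] -> [5, 23, 47, 50] -> 5
  [-39, -5, -34, 28, 27, -44, -29, -3, -19, 50] -> [-39, -5, -34, 28, 27, -44, -29, -3, -19, 50] -> [-5, 28, 27, -3, 50] -> [-5, 28, 27, -3, 50] -> [-5, -3, 27, 28, 50] -> -5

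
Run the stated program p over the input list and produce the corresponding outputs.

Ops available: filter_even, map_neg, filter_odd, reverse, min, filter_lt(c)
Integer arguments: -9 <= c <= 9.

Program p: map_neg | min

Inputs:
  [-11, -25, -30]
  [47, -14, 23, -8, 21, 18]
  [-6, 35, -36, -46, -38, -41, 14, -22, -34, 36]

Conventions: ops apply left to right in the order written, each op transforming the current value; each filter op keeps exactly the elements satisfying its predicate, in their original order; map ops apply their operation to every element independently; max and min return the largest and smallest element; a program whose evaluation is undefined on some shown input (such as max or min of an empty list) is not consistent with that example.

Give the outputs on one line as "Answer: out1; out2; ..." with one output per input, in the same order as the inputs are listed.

11; -47; -36

Execution, op by op:
  [-11, -25, -30] -> [11, 25, 30] -> 11
  [47, -14, 23, -8, 21, 18] -> [-47, 14, -23, 8, -21, -18] -> -47
  [-6, 35, -36, -46, -38, -41, 14, -22, -34, 36] -> [6, -35, 36, 46, 38, 41, -14, 22, 34, -36] -> -36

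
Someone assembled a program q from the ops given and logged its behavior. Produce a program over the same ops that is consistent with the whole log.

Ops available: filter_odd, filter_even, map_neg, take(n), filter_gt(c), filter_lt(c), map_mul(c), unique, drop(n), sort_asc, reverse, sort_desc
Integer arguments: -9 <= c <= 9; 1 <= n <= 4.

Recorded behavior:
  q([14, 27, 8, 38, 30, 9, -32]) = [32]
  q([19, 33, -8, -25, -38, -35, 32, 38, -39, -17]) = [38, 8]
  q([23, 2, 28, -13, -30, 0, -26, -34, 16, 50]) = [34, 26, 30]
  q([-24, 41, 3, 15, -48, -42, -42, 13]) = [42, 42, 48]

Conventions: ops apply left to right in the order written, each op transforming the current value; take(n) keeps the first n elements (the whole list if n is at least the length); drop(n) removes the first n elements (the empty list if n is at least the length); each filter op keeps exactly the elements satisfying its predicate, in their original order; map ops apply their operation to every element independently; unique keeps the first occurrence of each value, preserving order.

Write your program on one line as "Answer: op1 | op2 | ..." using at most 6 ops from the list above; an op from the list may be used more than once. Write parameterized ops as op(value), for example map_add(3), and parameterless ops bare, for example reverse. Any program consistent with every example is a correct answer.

map_neg | drop(1) | filter_gt(4) | filter_even | reverse

Check, running the answer program on each example:
  [14, 27, 8, 38, 30, 9, -32] -> [-14, -27, -8, -38, -30, -9, 32] -> [-27, -8, -38, -30, -9, 32] -> [32] -> [32] -> [32]
  [19, 33, -8, -25, -38, -35, 32, 38, -39, -17] -> [-19, -33, 8, 25, 38, 35, -32, -38, 39, 17] -> [-33, 8, 25, 38, 35, -32, -38, 39, 17] -> [8, 25, 38, 35, 39, 17] -> [8, 38] -> [38, 8]
  [23, 2, 28, -13, -30, 0, -26, -34, 16, 50] -> [-23, -2, -28, 13, 30, 0, 26, 34, -16, -50] -> [-2, -28, 13, 30, 0, 26, 34, -16, -50] -> [13, 30, 26, 34] -> [30, 26, 34] -> [34, 26, 30]
  [-24, 41, 3, 15, -48, -42, -42, 13] -> [24, -41, -3, -15, 48, 42, 42, -13] -> [-41, -3, -15, 48, 42, 42, -13] -> [48, 42, 42] -> [48, 42, 42] -> [42, 42, 48]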